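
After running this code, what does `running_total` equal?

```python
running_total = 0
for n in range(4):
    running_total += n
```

Let's trace through this code step by step.

Initialize: running_total = 0
Entering loop: for n in range(4):

After execution: running_total = 6
6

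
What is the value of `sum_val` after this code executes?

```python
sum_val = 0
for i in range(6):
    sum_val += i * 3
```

Let's trace through this code step by step.

Initialize: sum_val = 0
Entering loop: for i in range(6):

After execution: sum_val = 45
45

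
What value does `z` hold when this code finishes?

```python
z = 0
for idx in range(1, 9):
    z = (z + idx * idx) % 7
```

Let's trace through this code step by step.

Initialize: z = 0
Entering loop: for idx in range(1, 9):

After execution: z = 1
1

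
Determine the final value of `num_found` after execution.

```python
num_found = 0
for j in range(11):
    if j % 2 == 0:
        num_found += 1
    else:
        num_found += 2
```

Let's trace through this code step by step.

Initialize: num_found = 0
Entering loop: for j in range(11):

After execution: num_found = 16
16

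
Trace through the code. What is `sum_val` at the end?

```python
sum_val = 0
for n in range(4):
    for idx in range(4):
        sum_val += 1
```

Let's trace through this code step by step.

Initialize: sum_val = 0
Entering loop: for n in range(4):

After execution: sum_val = 16
16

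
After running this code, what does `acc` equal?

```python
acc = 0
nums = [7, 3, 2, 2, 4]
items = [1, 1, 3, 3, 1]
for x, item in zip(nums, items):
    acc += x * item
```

Let's trace through this code step by step.

Initialize: acc = 0
Initialize: nums = [7, 3, 2, 2, 4]
Initialize: items = [1, 1, 3, 3, 1]
Entering loop: for x, item in zip(nums, items):

After execution: acc = 26
26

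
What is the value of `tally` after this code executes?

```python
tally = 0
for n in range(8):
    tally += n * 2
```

Let's trace through this code step by step.

Initialize: tally = 0
Entering loop: for n in range(8):

After execution: tally = 56
56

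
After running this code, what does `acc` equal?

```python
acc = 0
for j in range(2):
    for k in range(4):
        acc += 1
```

Let's trace through this code step by step.

Initialize: acc = 0
Entering loop: for j in range(2):

After execution: acc = 8
8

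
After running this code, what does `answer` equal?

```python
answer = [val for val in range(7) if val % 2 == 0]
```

Let's trace through this code step by step.

Initialize: answer = [val for val in range(7) if val % 2 == 0]

After execution: answer = [0, 2, 4, 6]
[0, 2, 4, 6]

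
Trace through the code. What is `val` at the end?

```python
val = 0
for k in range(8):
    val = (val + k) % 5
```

Let's trace through this code step by step.

Initialize: val = 0
Entering loop: for k in range(8):

After execution: val = 3
3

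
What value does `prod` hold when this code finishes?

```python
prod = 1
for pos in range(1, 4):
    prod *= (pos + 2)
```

Let's trace through this code step by step.

Initialize: prod = 1
Entering loop: for pos in range(1, 4):

After execution: prod = 60
60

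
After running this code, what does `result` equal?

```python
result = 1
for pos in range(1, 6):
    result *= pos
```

Let's trace through this code step by step.

Initialize: result = 1
Entering loop: for pos in range(1, 6):

After execution: result = 120
120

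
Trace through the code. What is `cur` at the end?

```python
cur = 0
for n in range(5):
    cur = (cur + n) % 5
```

Let's trace through this code step by step.

Initialize: cur = 0
Entering loop: for n in range(5):

After execution: cur = 0
0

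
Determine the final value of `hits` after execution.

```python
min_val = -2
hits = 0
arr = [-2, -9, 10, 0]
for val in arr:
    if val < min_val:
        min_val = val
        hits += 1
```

Let's trace through this code step by step.

Initialize: min_val = -2
Initialize: hits = 0
Initialize: arr = [-2, -9, 10, 0]
Entering loop: for val in arr:

After execution: hits = 1
1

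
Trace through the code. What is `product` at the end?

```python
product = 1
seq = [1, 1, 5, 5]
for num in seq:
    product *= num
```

Let's trace through this code step by step.

Initialize: product = 1
Initialize: seq = [1, 1, 5, 5]
Entering loop: for num in seq:

After execution: product = 25
25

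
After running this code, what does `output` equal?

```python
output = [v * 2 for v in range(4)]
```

Let's trace through this code step by step.

Initialize: output = [v * 2 for v in range(4)]

After execution: output = [0, 2, 4, 6]
[0, 2, 4, 6]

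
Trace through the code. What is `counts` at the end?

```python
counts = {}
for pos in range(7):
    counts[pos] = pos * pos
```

Let's trace through this code step by step.

Initialize: counts = {}
Entering loop: for pos in range(7):

After execution: counts = {0: 0, 1: 1, 2: 4, 3: 9, 4: 16, 5: 25, 6: 36}
{0: 0, 1: 1, 2: 4, 3: 9, 4: 16, 5: 25, 6: 36}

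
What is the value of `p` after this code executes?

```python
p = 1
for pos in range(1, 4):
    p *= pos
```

Let's trace through this code step by step.

Initialize: p = 1
Entering loop: for pos in range(1, 4):

After execution: p = 6
6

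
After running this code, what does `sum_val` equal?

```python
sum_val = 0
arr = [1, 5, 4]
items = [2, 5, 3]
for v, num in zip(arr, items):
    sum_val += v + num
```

Let's trace through this code step by step.

Initialize: sum_val = 0
Initialize: arr = [1, 5, 4]
Initialize: items = [2, 5, 3]
Entering loop: for v, num in zip(arr, items):

After execution: sum_val = 20
20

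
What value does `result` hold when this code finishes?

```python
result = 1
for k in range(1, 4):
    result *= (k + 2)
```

Let's trace through this code step by step.

Initialize: result = 1
Entering loop: for k in range(1, 4):

After execution: result = 60
60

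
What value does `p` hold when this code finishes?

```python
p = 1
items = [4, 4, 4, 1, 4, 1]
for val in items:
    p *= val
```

Let's trace through this code step by step.

Initialize: p = 1
Initialize: items = [4, 4, 4, 1, 4, 1]
Entering loop: for val in items:

After execution: p = 256
256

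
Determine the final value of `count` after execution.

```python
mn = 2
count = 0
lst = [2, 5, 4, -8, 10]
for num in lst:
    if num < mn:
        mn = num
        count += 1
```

Let's trace through this code step by step.

Initialize: mn = 2
Initialize: count = 0
Initialize: lst = [2, 5, 4, -8, 10]
Entering loop: for num in lst:

After execution: count = 1
1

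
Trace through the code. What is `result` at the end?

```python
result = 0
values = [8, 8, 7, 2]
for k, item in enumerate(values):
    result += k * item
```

Let's trace through this code step by step.

Initialize: result = 0
Initialize: values = [8, 8, 7, 2]
Entering loop: for k, item in enumerate(values):

After execution: result = 28
28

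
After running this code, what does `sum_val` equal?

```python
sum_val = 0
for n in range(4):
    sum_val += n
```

Let's trace through this code step by step.

Initialize: sum_val = 0
Entering loop: for n in range(4):

After execution: sum_val = 6
6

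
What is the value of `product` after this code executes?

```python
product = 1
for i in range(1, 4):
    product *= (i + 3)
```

Let's trace through this code step by step.

Initialize: product = 1
Entering loop: for i in range(1, 4):

After execution: product = 120
120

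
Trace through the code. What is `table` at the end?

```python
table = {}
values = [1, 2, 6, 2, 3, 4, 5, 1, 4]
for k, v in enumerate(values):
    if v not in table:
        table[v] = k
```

Let's trace through this code step by step.

Initialize: table = {}
Initialize: values = [1, 2, 6, 2, 3, 4, 5, 1, 4]
Entering loop: for k, v in enumerate(values):

After execution: table = {1: 0, 2: 1, 6: 2, 3: 4, 4: 5, 5: 6}
{1: 0, 2: 1, 6: 2, 3: 4, 4: 5, 5: 6}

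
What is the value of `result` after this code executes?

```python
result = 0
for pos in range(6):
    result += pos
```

Let's trace through this code step by step.

Initialize: result = 0
Entering loop: for pos in range(6):

After execution: result = 15
15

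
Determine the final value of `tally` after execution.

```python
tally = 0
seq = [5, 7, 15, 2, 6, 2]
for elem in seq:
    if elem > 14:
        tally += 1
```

Let's trace through this code step by step.

Initialize: tally = 0
Initialize: seq = [5, 7, 15, 2, 6, 2]
Entering loop: for elem in seq:

After execution: tally = 1
1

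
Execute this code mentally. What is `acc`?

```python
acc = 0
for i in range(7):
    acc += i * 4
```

Let's trace through this code step by step.

Initialize: acc = 0
Entering loop: for i in range(7):

After execution: acc = 84
84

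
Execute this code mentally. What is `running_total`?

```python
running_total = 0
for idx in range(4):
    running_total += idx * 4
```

Let's trace through this code step by step.

Initialize: running_total = 0
Entering loop: for idx in range(4):

After execution: running_total = 24
24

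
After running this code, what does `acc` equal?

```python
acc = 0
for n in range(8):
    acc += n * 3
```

Let's trace through this code step by step.

Initialize: acc = 0
Entering loop: for n in range(8):

After execution: acc = 84
84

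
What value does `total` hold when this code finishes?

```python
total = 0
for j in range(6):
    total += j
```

Let's trace through this code step by step.

Initialize: total = 0
Entering loop: for j in range(6):

After execution: total = 15
15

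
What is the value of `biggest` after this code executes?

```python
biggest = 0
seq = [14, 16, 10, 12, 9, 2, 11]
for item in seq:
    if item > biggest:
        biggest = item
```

Let's trace through this code step by step.

Initialize: biggest = 0
Initialize: seq = [14, 16, 10, 12, 9, 2, 11]
Entering loop: for item in seq:

After execution: biggest = 16
16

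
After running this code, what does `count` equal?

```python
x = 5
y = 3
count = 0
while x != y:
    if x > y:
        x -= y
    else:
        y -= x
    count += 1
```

Let's trace through this code step by step.

Initialize: x = 5
Initialize: y = 3
Initialize: count = 0
Entering loop: while x != y:

After execution: count = 3
3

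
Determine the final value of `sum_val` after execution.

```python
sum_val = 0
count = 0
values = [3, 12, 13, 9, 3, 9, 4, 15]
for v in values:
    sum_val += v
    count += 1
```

Let's trace through this code step by step.

Initialize: sum_val = 0
Initialize: count = 0
Initialize: values = [3, 12, 13, 9, 3, 9, 4, 15]
Entering loop: for v in values:

After execution: sum_val = 68
68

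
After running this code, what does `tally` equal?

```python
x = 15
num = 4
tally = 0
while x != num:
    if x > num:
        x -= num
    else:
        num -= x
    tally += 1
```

Let's trace through this code step by step.

Initialize: x = 15
Initialize: num = 4
Initialize: tally = 0
Entering loop: while x != num:

After execution: tally = 6
6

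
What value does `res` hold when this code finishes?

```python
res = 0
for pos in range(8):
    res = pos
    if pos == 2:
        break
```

Let's trace through this code step by step.

Initialize: res = 0
Entering loop: for pos in range(8):

After execution: res = 2
2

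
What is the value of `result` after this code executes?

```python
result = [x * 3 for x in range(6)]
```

Let's trace through this code step by step.

Initialize: result = [x * 3 for x in range(6)]

After execution: result = [0, 3, 6, 9, 12, 15]
[0, 3, 6, 9, 12, 15]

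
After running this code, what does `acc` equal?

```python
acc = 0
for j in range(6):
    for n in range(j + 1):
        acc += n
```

Let's trace through this code step by step.

Initialize: acc = 0
Entering loop: for j in range(6):

After execution: acc = 35
35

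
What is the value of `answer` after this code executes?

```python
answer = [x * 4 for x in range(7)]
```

Let's trace through this code step by step.

Initialize: answer = [x * 4 for x in range(7)]

After execution: answer = [0, 4, 8, 12, 16, 20, 24]
[0, 4, 8, 12, 16, 20, 24]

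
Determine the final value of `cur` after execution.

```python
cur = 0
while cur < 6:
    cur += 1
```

Let's trace through this code step by step.

Initialize: cur = 0
Entering loop: while cur < 6:

After execution: cur = 6
6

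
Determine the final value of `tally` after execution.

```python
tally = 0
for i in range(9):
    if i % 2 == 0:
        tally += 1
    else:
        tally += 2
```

Let's trace through this code step by step.

Initialize: tally = 0
Entering loop: for i in range(9):

After execution: tally = 13
13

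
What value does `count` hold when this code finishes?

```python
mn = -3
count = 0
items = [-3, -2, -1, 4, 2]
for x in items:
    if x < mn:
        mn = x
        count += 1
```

Let's trace through this code step by step.

Initialize: mn = -3
Initialize: count = 0
Initialize: items = [-3, -2, -1, 4, 2]
Entering loop: for x in items:

After execution: count = 0
0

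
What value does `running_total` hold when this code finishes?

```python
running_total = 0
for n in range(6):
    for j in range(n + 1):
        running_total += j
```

Let's trace through this code step by step.

Initialize: running_total = 0
Entering loop: for n in range(6):

After execution: running_total = 35
35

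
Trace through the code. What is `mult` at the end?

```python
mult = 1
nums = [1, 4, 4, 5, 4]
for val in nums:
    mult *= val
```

Let's trace through this code step by step.

Initialize: mult = 1
Initialize: nums = [1, 4, 4, 5, 4]
Entering loop: for val in nums:

After execution: mult = 320
320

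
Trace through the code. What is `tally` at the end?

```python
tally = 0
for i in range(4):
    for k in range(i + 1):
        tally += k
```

Let's trace through this code step by step.

Initialize: tally = 0
Entering loop: for i in range(4):

After execution: tally = 10
10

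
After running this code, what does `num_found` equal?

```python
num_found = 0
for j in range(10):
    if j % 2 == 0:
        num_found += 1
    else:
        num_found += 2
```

Let's trace through this code step by step.

Initialize: num_found = 0
Entering loop: for j in range(10):

After execution: num_found = 15
15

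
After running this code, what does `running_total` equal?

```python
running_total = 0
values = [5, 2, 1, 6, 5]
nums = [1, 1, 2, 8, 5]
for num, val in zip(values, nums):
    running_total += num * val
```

Let's trace through this code step by step.

Initialize: running_total = 0
Initialize: values = [5, 2, 1, 6, 5]
Initialize: nums = [1, 1, 2, 8, 5]
Entering loop: for num, val in zip(values, nums):

After execution: running_total = 82
82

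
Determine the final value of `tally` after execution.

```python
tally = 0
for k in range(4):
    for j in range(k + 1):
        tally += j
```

Let's trace through this code step by step.

Initialize: tally = 0
Entering loop: for k in range(4):

After execution: tally = 10
10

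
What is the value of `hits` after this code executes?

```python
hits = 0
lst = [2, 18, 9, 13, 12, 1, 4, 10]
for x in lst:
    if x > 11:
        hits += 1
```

Let's trace through this code step by step.

Initialize: hits = 0
Initialize: lst = [2, 18, 9, 13, 12, 1, 4, 10]
Entering loop: for x in lst:

After execution: hits = 3
3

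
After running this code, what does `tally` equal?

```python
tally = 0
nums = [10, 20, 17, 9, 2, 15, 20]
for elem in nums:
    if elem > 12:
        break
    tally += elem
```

Let's trace through this code step by step.

Initialize: tally = 0
Initialize: nums = [10, 20, 17, 9, 2, 15, 20]
Entering loop: for elem in nums:

After execution: tally = 10
10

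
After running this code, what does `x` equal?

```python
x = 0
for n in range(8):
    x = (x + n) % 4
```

Let's trace through this code step by step.

Initialize: x = 0
Entering loop: for n in range(8):

After execution: x = 0
0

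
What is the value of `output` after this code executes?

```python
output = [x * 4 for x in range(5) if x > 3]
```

Let's trace through this code step by step.

Initialize: output = [x * 4 for x in range(5) if x > 3]

After execution: output = [16]
[16]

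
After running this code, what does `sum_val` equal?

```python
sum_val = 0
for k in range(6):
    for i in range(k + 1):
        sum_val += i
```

Let's trace through this code step by step.

Initialize: sum_val = 0
Entering loop: for k in range(6):

After execution: sum_val = 35
35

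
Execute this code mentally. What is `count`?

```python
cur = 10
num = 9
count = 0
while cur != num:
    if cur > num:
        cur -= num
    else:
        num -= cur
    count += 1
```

Let's trace through this code step by step.

Initialize: cur = 10
Initialize: num = 9
Initialize: count = 0
Entering loop: while cur != num:

After execution: count = 9
9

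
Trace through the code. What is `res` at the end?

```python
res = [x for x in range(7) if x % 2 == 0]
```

Let's trace through this code step by step.

Initialize: res = [x for x in range(7) if x % 2 == 0]

After execution: res = [0, 2, 4, 6]
[0, 2, 4, 6]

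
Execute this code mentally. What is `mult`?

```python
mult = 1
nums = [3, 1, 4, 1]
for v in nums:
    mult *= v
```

Let's trace through this code step by step.

Initialize: mult = 1
Initialize: nums = [3, 1, 4, 1]
Entering loop: for v in nums:

After execution: mult = 12
12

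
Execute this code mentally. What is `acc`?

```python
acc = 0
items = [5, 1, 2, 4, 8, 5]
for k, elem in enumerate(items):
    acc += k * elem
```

Let's trace through this code step by step.

Initialize: acc = 0
Initialize: items = [5, 1, 2, 4, 8, 5]
Entering loop: for k, elem in enumerate(items):

After execution: acc = 74
74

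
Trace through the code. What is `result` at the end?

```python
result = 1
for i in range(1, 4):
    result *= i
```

Let's trace through this code step by step.

Initialize: result = 1
Entering loop: for i in range(1, 4):

After execution: result = 6
6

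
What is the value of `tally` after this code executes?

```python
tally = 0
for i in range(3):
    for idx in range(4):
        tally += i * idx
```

Let's trace through this code step by step.

Initialize: tally = 0
Entering loop: for i in range(3):

After execution: tally = 18
18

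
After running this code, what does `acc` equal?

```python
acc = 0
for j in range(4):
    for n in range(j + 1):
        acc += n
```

Let's trace through this code step by step.

Initialize: acc = 0
Entering loop: for j in range(4):

After execution: acc = 10
10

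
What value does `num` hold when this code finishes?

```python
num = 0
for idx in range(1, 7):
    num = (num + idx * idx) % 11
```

Let's trace through this code step by step.

Initialize: num = 0
Entering loop: for idx in range(1, 7):

After execution: num = 3
3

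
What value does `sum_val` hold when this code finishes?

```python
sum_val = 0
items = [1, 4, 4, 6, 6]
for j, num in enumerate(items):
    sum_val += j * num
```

Let's trace through this code step by step.

Initialize: sum_val = 0
Initialize: items = [1, 4, 4, 6, 6]
Entering loop: for j, num in enumerate(items):

After execution: sum_val = 54
54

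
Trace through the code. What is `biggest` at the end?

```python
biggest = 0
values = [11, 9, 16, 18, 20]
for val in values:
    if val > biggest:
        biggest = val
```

Let's trace through this code step by step.

Initialize: biggest = 0
Initialize: values = [11, 9, 16, 18, 20]
Entering loop: for val in values:

After execution: biggest = 20
20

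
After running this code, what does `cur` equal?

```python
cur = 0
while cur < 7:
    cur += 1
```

Let's trace through this code step by step.

Initialize: cur = 0
Entering loop: while cur < 7:

After execution: cur = 7
7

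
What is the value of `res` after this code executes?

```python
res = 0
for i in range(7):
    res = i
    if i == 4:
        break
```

Let's trace through this code step by step.

Initialize: res = 0
Entering loop: for i in range(7):

After execution: res = 4
4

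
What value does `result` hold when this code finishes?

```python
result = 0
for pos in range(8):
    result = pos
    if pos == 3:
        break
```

Let's trace through this code step by step.

Initialize: result = 0
Entering loop: for pos in range(8):

After execution: result = 3
3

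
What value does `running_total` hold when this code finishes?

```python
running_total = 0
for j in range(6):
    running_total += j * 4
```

Let's trace through this code step by step.

Initialize: running_total = 0
Entering loop: for j in range(6):

After execution: running_total = 60
60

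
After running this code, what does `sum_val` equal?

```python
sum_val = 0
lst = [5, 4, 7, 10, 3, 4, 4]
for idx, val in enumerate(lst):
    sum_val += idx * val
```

Let's trace through this code step by step.

Initialize: sum_val = 0
Initialize: lst = [5, 4, 7, 10, 3, 4, 4]
Entering loop: for idx, val in enumerate(lst):

After execution: sum_val = 104
104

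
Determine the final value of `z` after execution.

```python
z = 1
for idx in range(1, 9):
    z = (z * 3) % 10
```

Let's trace through this code step by step.

Initialize: z = 1
Entering loop: for idx in range(1, 9):

After execution: z = 1
1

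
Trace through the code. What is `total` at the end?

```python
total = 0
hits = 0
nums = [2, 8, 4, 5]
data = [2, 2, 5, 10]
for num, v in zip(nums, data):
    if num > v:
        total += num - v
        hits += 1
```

Let's trace through this code step by step.

Initialize: total = 0
Initialize: hits = 0
Initialize: nums = [2, 8, 4, 5]
Initialize: data = [2, 2, 5, 10]
Entering loop: for num, v in zip(nums, data):

After execution: total = 6
6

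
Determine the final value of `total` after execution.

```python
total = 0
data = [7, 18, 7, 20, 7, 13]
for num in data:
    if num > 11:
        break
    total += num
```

Let's trace through this code step by step.

Initialize: total = 0
Initialize: data = [7, 18, 7, 20, 7, 13]
Entering loop: for num in data:

After execution: total = 7
7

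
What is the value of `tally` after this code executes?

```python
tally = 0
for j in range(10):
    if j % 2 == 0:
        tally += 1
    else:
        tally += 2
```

Let's trace through this code step by step.

Initialize: tally = 0
Entering loop: for j in range(10):

After execution: tally = 15
15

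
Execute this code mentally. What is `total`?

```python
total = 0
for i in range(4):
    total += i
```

Let's trace through this code step by step.

Initialize: total = 0
Entering loop: for i in range(4):

After execution: total = 6
6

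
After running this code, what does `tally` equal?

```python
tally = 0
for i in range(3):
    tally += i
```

Let's trace through this code step by step.

Initialize: tally = 0
Entering loop: for i in range(3):

After execution: tally = 3
3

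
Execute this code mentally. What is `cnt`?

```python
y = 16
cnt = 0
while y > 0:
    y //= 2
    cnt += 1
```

Let's trace through this code step by step.

Initialize: y = 16
Initialize: cnt = 0
Entering loop: while y > 0:

After execution: cnt = 5
5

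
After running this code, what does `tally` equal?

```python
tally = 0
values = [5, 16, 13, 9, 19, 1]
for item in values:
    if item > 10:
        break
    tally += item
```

Let's trace through this code step by step.

Initialize: tally = 0
Initialize: values = [5, 16, 13, 9, 19, 1]
Entering loop: for item in values:

After execution: tally = 5
5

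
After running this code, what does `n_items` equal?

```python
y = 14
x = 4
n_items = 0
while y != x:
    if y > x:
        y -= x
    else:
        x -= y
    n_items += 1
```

Let's trace through this code step by step.

Initialize: y = 14
Initialize: x = 4
Initialize: n_items = 0
Entering loop: while y != x:

After execution: n_items = 4
4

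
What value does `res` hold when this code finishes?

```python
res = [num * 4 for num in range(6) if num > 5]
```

Let's trace through this code step by step.

Initialize: res = [num * 4 for num in range(6) if num > 5]

After execution: res = []
[]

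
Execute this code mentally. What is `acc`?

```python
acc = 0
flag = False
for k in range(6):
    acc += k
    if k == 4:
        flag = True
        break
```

Let's trace through this code step by step.

Initialize: acc = 0
Initialize: flag = False
Entering loop: for k in range(6):

After execution: acc = 10
10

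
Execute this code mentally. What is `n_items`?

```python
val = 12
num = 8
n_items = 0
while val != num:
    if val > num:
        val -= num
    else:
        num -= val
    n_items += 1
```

Let's trace through this code step by step.

Initialize: val = 12
Initialize: num = 8
Initialize: n_items = 0
Entering loop: while val != num:

After execution: n_items = 2
2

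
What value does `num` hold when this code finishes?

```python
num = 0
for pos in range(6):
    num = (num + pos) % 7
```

Let's trace through this code step by step.

Initialize: num = 0
Entering loop: for pos in range(6):

After execution: num = 1
1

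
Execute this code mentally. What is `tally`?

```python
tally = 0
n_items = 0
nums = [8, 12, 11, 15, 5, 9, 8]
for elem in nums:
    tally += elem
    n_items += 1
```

Let's trace through this code step by step.

Initialize: tally = 0
Initialize: n_items = 0
Initialize: nums = [8, 12, 11, 15, 5, 9, 8]
Entering loop: for elem in nums:

After execution: tally = 68
68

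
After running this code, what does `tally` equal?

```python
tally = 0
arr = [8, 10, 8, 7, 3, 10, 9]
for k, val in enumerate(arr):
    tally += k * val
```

Let's trace through this code step by step.

Initialize: tally = 0
Initialize: arr = [8, 10, 8, 7, 3, 10, 9]
Entering loop: for k, val in enumerate(arr):

After execution: tally = 163
163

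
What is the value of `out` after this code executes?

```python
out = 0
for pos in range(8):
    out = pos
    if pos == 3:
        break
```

Let's trace through this code step by step.

Initialize: out = 0
Entering loop: for pos in range(8):

After execution: out = 3
3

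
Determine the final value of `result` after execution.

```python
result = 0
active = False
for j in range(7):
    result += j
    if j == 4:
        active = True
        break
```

Let's trace through this code step by step.

Initialize: result = 0
Initialize: active = False
Entering loop: for j in range(7):

After execution: result = 10
10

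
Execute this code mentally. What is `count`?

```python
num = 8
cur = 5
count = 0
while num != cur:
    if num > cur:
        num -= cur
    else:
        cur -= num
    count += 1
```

Let's trace through this code step by step.

Initialize: num = 8
Initialize: cur = 5
Initialize: count = 0
Entering loop: while num != cur:

After execution: count = 4
4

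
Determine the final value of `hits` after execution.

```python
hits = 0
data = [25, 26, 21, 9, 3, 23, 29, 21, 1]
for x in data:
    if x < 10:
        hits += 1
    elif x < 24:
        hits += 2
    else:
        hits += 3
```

Let's trace through this code step by step.

Initialize: hits = 0
Initialize: data = [25, 26, 21, 9, 3, 23, 29, 21, 1]
Entering loop: for x in data:

After execution: hits = 18
18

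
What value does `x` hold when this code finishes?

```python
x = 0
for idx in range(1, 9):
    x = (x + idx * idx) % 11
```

Let's trace through this code step by step.

Initialize: x = 0
Entering loop: for idx in range(1, 9):

After execution: x = 6
6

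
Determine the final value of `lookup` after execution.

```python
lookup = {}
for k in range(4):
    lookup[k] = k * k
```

Let's trace through this code step by step.

Initialize: lookup = {}
Entering loop: for k in range(4):

After execution: lookup = {0: 0, 1: 1, 2: 4, 3: 9}
{0: 0, 1: 1, 2: 4, 3: 9}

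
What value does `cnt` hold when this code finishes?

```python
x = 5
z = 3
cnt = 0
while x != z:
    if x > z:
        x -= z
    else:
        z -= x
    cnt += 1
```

Let's trace through this code step by step.

Initialize: x = 5
Initialize: z = 3
Initialize: cnt = 0
Entering loop: while x != z:

After execution: cnt = 3
3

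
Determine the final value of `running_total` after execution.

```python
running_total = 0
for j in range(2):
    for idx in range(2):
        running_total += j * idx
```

Let's trace through this code step by step.

Initialize: running_total = 0
Entering loop: for j in range(2):

After execution: running_total = 1
1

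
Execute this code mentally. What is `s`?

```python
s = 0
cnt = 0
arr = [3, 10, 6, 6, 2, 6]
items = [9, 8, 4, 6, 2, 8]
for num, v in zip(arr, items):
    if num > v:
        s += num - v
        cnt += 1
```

Let's trace through this code step by step.

Initialize: s = 0
Initialize: cnt = 0
Initialize: arr = [3, 10, 6, 6, 2, 6]
Initialize: items = [9, 8, 4, 6, 2, 8]
Entering loop: for num, v in zip(arr, items):

After execution: s = 4
4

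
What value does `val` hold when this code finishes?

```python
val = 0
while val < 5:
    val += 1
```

Let's trace through this code step by step.

Initialize: val = 0
Entering loop: while val < 5:

After execution: val = 5
5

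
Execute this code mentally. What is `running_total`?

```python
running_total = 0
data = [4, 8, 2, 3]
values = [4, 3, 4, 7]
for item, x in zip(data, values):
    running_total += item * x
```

Let's trace through this code step by step.

Initialize: running_total = 0
Initialize: data = [4, 8, 2, 3]
Initialize: values = [4, 3, 4, 7]
Entering loop: for item, x in zip(data, values):

After execution: running_total = 69
69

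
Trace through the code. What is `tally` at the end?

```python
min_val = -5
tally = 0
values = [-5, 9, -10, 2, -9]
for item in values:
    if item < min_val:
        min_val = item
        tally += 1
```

Let's trace through this code step by step.

Initialize: min_val = -5
Initialize: tally = 0
Initialize: values = [-5, 9, -10, 2, -9]
Entering loop: for item in values:

After execution: tally = 1
1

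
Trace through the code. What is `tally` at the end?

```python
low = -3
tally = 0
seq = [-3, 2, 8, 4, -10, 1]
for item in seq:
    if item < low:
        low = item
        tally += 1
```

Let's trace through this code step by step.

Initialize: low = -3
Initialize: tally = 0
Initialize: seq = [-3, 2, 8, 4, -10, 1]
Entering loop: for item in seq:

After execution: tally = 1
1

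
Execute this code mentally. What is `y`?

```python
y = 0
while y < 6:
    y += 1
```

Let's trace through this code step by step.

Initialize: y = 0
Entering loop: while y < 6:

After execution: y = 6
6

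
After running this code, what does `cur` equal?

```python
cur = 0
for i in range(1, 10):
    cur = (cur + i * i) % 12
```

Let's trace through this code step by step.

Initialize: cur = 0
Entering loop: for i in range(1, 10):

After execution: cur = 9
9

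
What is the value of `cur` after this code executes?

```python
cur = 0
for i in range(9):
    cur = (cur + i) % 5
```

Let's trace through this code step by step.

Initialize: cur = 0
Entering loop: for i in range(9):

After execution: cur = 1
1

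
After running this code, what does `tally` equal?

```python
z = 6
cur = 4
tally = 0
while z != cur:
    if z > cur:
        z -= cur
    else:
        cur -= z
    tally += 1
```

Let's trace through this code step by step.

Initialize: z = 6
Initialize: cur = 4
Initialize: tally = 0
Entering loop: while z != cur:

After execution: tally = 2
2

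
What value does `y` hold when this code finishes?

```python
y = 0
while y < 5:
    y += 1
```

Let's trace through this code step by step.

Initialize: y = 0
Entering loop: while y < 5:

After execution: y = 5
5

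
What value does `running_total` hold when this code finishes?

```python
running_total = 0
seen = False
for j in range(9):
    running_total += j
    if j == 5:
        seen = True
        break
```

Let's trace through this code step by step.

Initialize: running_total = 0
Initialize: seen = False
Entering loop: for j in range(9):

After execution: running_total = 15
15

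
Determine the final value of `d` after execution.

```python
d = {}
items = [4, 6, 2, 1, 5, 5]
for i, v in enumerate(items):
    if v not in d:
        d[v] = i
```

Let's trace through this code step by step.

Initialize: d = {}
Initialize: items = [4, 6, 2, 1, 5, 5]
Entering loop: for i, v in enumerate(items):

After execution: d = {4: 0, 6: 1, 2: 2, 1: 3, 5: 4}
{4: 0, 6: 1, 2: 2, 1: 3, 5: 4}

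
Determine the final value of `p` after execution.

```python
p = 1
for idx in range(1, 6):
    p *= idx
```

Let's trace through this code step by step.

Initialize: p = 1
Entering loop: for idx in range(1, 6):

After execution: p = 120
120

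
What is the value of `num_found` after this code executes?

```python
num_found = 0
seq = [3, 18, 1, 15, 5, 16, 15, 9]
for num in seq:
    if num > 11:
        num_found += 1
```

Let's trace through this code step by step.

Initialize: num_found = 0
Initialize: seq = [3, 18, 1, 15, 5, 16, 15, 9]
Entering loop: for num in seq:

After execution: num_found = 4
4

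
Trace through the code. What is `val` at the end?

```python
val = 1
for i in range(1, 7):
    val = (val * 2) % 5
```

Let's trace through this code step by step.

Initialize: val = 1
Entering loop: for i in range(1, 7):

After execution: val = 4
4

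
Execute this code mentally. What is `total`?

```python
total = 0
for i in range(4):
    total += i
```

Let's trace through this code step by step.

Initialize: total = 0
Entering loop: for i in range(4):

After execution: total = 6
6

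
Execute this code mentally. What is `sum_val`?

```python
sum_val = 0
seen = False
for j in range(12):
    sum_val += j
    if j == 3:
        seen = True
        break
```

Let's trace through this code step by step.

Initialize: sum_val = 0
Initialize: seen = False
Entering loop: for j in range(12):

After execution: sum_val = 6
6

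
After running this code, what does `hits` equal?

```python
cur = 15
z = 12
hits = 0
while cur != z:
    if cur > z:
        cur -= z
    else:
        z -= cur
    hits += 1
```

Let's trace through this code step by step.

Initialize: cur = 15
Initialize: z = 12
Initialize: hits = 0
Entering loop: while cur != z:

After execution: hits = 4
4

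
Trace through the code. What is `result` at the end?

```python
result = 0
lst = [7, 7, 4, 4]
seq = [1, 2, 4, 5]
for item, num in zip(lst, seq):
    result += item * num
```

Let's trace through this code step by step.

Initialize: result = 0
Initialize: lst = [7, 7, 4, 4]
Initialize: seq = [1, 2, 4, 5]
Entering loop: for item, num in zip(lst, seq):

After execution: result = 57
57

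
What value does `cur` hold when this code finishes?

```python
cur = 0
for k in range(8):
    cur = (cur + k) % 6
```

Let's trace through this code step by step.

Initialize: cur = 0
Entering loop: for k in range(8):

After execution: cur = 4
4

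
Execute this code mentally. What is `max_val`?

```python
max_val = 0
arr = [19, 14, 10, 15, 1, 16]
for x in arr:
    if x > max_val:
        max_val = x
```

Let's trace through this code step by step.

Initialize: max_val = 0
Initialize: arr = [19, 14, 10, 15, 1, 16]
Entering loop: for x in arr:

After execution: max_val = 19
19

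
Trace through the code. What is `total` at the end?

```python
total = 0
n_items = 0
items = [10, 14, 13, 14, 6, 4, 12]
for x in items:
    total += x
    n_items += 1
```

Let's trace through this code step by step.

Initialize: total = 0
Initialize: n_items = 0
Initialize: items = [10, 14, 13, 14, 6, 4, 12]
Entering loop: for x in items:

After execution: total = 73
73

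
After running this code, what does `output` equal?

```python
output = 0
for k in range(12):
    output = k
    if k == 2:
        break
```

Let's trace through this code step by step.

Initialize: output = 0
Entering loop: for k in range(12):

After execution: output = 2
2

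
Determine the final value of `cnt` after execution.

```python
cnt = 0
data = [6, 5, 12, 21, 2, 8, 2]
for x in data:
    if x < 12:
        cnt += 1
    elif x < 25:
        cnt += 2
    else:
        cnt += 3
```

Let's trace through this code step by step.

Initialize: cnt = 0
Initialize: data = [6, 5, 12, 21, 2, 8, 2]
Entering loop: for x in data:

After execution: cnt = 9
9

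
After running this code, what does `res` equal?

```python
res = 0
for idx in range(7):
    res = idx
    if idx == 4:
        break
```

Let's trace through this code step by step.

Initialize: res = 0
Entering loop: for idx in range(7):

After execution: res = 4
4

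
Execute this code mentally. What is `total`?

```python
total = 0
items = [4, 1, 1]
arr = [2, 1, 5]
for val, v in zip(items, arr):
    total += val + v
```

Let's trace through this code step by step.

Initialize: total = 0
Initialize: items = [4, 1, 1]
Initialize: arr = [2, 1, 5]
Entering loop: for val, v in zip(items, arr):

After execution: total = 14
14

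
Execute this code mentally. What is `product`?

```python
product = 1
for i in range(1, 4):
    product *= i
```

Let's trace through this code step by step.

Initialize: product = 1
Entering loop: for i in range(1, 4):

After execution: product = 6
6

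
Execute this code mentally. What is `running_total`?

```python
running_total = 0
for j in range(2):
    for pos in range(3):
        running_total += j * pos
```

Let's trace through this code step by step.

Initialize: running_total = 0
Entering loop: for j in range(2):

After execution: running_total = 3
3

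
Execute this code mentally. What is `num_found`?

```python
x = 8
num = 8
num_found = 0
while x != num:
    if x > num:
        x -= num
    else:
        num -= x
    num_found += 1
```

Let's trace through this code step by step.

Initialize: x = 8
Initialize: num = 8
Initialize: num_found = 0
Entering loop: while x != num:

After execution: num_found = 0
0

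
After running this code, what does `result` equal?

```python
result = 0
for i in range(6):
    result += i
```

Let's trace through this code step by step.

Initialize: result = 0
Entering loop: for i in range(6):

After execution: result = 15
15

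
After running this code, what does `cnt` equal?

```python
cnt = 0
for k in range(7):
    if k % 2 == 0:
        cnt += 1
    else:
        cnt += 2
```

Let's trace through this code step by step.

Initialize: cnt = 0
Entering loop: for k in range(7):

After execution: cnt = 10
10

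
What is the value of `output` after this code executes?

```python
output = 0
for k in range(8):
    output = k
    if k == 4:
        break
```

Let's trace through this code step by step.

Initialize: output = 0
Entering loop: for k in range(8):

After execution: output = 4
4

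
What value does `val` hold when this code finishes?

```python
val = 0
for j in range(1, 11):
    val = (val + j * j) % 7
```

Let's trace through this code step by step.

Initialize: val = 0
Entering loop: for j in range(1, 11):

After execution: val = 0
0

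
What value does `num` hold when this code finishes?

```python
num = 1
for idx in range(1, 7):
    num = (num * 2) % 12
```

Let's trace through this code step by step.

Initialize: num = 1
Entering loop: for idx in range(1, 7):

After execution: num = 4
4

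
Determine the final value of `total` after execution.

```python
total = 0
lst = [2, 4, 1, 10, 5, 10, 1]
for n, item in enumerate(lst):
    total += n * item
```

Let's trace through this code step by step.

Initialize: total = 0
Initialize: lst = [2, 4, 1, 10, 5, 10, 1]
Entering loop: for n, item in enumerate(lst):

After execution: total = 112
112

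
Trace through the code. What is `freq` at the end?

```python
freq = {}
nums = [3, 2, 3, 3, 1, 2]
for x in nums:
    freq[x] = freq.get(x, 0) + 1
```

Let's trace through this code step by step.

Initialize: freq = {}
Initialize: nums = [3, 2, 3, 3, 1, 2]
Entering loop: for x in nums:

After execution: freq = {3: 3, 2: 2, 1: 1}
{3: 3, 2: 2, 1: 1}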